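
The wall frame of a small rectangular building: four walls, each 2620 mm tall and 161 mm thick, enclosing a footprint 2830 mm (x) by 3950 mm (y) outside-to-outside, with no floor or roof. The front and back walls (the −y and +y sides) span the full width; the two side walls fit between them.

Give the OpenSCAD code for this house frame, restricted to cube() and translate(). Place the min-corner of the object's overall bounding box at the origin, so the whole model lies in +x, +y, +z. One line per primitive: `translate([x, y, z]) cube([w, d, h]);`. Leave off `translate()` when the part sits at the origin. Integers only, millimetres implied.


cube([2830, 161, 2620]);
translate([0, 3789, 0]) cube([2830, 161, 2620]);
translate([0, 161, 0]) cube([161, 3628, 2620]);
translate([2669, 161, 0]) cube([161, 3628, 2620]);


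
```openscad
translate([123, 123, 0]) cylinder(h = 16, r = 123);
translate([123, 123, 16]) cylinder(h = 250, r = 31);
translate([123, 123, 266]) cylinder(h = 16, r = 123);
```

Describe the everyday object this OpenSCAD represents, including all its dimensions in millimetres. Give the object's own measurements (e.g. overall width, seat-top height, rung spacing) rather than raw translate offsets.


A spool: two coaxial disc flanges of radius 123 mm and thickness 16 mm, joined by a core cylinder of radius 31 mm and height 250 mm. The lower flange rests on z = 0 and the three cylinders share a vertical axis.


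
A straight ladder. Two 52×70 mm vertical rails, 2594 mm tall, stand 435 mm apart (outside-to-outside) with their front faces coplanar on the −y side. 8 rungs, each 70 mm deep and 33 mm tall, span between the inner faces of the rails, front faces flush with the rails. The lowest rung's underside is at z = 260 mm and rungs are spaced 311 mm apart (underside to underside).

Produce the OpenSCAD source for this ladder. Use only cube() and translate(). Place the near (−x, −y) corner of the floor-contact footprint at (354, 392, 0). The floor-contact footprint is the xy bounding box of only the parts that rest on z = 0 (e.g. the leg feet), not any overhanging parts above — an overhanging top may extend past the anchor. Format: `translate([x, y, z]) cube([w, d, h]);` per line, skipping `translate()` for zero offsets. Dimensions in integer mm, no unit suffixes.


translate([354, 392, 0]) cube([52, 70, 2594]);
translate([737, 392, 0]) cube([52, 70, 2594]);
translate([406, 392, 260]) cube([331, 70, 33]);
translate([406, 392, 571]) cube([331, 70, 33]);
translate([406, 392, 882]) cube([331, 70, 33]);
translate([406, 392, 1193]) cube([331, 70, 33]);
translate([406, 392, 1504]) cube([331, 70, 33]);
translate([406, 392, 1815]) cube([331, 70, 33]);
translate([406, 392, 2126]) cube([331, 70, 33]);
translate([406, 392, 2437]) cube([331, 70, 33]);


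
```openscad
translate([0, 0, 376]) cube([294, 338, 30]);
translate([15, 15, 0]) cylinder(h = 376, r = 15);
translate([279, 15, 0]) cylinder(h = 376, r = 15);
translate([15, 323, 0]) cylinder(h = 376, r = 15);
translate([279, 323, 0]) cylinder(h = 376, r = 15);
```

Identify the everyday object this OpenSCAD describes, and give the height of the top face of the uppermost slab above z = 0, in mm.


A stool. The seat height is 406 mm.

A 294×338×30 slab at z = 376 on four corner cylinders — a stool. The seat top is 376 + 30 = 406 mm.


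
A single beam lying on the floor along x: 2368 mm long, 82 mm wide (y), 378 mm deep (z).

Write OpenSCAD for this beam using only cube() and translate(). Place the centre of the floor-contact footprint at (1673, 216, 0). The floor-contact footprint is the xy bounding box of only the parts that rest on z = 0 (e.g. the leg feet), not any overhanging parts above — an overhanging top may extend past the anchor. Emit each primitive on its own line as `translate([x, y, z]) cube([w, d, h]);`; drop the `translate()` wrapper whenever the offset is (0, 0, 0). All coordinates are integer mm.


translate([489, 175, 0]) cube([2368, 82, 378]);


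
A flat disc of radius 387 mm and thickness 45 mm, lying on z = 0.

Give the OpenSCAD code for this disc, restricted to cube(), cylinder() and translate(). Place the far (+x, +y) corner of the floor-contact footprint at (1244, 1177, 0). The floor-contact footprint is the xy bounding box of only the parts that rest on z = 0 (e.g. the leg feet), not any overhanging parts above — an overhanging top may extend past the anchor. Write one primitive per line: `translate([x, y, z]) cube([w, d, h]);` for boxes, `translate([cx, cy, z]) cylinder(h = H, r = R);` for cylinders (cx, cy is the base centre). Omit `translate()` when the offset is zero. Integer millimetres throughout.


translate([857, 790, 0]) cylinder(h = 45, r = 387);


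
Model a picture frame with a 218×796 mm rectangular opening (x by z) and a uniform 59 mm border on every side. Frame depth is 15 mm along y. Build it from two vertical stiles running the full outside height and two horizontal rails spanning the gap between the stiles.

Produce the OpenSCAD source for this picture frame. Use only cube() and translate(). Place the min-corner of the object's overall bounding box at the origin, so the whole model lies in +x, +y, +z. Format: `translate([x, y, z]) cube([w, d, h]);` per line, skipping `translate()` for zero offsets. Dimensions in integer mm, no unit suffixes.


cube([59, 15, 914]);
translate([277, 0, 0]) cube([59, 15, 914]);
translate([59, 0, 0]) cube([218, 15, 59]);
translate([59, 0, 855]) cube([218, 15, 59]);


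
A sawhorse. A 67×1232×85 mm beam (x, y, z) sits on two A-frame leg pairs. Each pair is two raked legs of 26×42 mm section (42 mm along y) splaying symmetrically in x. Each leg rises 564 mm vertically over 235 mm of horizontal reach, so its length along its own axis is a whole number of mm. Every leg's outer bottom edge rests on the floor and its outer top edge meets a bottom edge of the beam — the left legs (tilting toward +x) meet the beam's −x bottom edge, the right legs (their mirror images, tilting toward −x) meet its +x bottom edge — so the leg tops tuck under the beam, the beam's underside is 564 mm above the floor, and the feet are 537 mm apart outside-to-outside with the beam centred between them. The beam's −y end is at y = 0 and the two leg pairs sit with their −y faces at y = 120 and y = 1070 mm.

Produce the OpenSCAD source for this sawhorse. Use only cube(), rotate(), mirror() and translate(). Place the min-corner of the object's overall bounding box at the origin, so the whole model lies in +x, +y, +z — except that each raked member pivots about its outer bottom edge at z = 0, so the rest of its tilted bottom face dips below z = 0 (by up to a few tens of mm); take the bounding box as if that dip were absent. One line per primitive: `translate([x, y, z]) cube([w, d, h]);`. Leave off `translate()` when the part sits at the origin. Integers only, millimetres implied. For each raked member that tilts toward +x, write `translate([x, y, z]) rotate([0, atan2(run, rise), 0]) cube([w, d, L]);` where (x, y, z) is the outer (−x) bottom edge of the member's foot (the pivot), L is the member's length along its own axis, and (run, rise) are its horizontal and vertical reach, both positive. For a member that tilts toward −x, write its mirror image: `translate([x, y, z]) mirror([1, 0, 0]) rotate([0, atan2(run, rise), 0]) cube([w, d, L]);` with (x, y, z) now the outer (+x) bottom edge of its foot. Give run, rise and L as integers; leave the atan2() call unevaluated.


translate([235, 0, 564]) cube([67, 1232, 85]);
translate([0, 120, 0]) rotate([0, atan2(235, 564), 0]) cube([26, 42, 611]);
translate([537, 120, 0]) mirror([1, 0, 0]) rotate([0, atan2(235, 564), 0]) cube([26, 42, 611]);
translate([0, 1070, 0]) rotate([0, atan2(235, 564), 0]) cube([26, 42, 611]);
translate([537, 1070, 0]) mirror([1, 0, 0]) rotate([0, atan2(235, 564), 0]) cube([26, 42, 611]);


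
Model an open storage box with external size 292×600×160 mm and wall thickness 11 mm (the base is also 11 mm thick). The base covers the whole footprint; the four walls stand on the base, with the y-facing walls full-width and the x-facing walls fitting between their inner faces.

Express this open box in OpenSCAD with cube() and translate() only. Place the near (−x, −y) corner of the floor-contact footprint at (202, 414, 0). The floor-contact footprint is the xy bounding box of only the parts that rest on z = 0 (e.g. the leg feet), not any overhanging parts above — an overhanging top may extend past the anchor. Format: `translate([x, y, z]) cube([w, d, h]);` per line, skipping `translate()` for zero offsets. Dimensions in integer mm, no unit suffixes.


translate([202, 414, 0]) cube([292, 600, 11]);
translate([202, 414, 11]) cube([292, 11, 149]);
translate([202, 1003, 11]) cube([292, 11, 149]);
translate([202, 425, 11]) cube([11, 578, 149]);
translate([483, 425, 11]) cube([11, 578, 149]);


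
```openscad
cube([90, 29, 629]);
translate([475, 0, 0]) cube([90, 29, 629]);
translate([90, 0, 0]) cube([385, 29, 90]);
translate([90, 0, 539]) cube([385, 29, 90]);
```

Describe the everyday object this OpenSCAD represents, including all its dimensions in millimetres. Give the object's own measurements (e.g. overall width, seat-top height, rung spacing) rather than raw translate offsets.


A rectangular picture frame lying in the x–z plane (depth along y). The opening is 385 mm wide (x) by 449 mm tall (z), surrounded by a border 90 mm wide on all four sides. The frame is 29 mm deep and is made of two full-height vertical stiles with two horizontal rails fitted between them.


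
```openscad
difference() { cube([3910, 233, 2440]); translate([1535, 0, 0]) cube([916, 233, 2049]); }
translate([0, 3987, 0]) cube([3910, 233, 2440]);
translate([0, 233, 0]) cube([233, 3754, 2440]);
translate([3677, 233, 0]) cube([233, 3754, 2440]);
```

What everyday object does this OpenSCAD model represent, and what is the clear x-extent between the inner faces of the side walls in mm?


A single room. The interior width is 3444 mm.

Four walls enclosing a rectangle with a door in the front wall — a room. Outside width 3910 minus two 233 mm walls gives 3444 mm.


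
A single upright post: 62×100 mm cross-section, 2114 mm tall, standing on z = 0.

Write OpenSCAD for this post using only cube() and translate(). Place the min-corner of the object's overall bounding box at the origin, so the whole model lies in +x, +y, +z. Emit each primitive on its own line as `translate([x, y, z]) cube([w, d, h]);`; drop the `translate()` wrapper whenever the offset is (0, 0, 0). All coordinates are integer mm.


cube([62, 100, 2114]);


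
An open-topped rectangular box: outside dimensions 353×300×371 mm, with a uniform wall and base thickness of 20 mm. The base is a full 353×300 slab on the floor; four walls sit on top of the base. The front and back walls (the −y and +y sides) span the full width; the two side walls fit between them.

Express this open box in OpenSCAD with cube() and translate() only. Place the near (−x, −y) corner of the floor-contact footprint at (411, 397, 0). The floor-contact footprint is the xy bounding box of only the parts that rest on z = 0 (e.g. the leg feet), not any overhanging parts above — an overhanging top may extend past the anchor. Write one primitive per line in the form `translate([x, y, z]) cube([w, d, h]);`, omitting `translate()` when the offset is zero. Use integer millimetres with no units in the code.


translate([411, 397, 0]) cube([353, 300, 20]);
translate([411, 397, 20]) cube([353, 20, 351]);
translate([411, 677, 20]) cube([353, 20, 351]);
translate([411, 417, 20]) cube([20, 260, 351]);
translate([744, 417, 20]) cube([20, 260, 351]);


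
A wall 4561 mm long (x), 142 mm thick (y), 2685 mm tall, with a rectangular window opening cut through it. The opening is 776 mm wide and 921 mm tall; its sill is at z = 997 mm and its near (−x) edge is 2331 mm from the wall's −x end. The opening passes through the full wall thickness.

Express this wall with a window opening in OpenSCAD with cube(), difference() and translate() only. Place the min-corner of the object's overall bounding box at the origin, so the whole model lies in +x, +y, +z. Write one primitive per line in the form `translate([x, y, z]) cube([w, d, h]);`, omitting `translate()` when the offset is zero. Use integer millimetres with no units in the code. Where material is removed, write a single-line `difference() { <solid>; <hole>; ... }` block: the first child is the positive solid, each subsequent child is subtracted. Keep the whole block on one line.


difference() { cube([4561, 142, 2685]); translate([2331, 0, 997]) cube([776, 142, 921]); }


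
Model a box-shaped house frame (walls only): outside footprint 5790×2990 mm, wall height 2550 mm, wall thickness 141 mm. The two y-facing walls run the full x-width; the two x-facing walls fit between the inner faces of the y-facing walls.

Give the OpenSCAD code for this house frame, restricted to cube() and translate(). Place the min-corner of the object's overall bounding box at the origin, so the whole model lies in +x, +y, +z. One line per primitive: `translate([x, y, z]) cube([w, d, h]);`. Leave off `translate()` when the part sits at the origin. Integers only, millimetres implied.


cube([5790, 141, 2550]);
translate([0, 2849, 0]) cube([5790, 141, 2550]);
translate([0, 141, 0]) cube([141, 2708, 2550]);
translate([5649, 141, 0]) cube([141, 2708, 2550]);


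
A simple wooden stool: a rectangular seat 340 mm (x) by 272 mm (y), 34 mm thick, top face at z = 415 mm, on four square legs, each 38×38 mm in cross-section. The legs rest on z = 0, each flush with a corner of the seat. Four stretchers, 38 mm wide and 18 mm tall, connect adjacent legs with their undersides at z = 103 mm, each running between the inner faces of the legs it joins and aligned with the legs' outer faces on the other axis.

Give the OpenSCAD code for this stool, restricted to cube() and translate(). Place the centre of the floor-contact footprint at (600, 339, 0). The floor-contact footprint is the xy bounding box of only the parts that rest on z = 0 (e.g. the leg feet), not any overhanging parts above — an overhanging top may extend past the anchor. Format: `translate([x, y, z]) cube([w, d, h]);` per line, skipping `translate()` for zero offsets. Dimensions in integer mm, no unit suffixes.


// leg_h = 415 - 34 = 381
// stretcher span = 340 - 2*38 = 264
translate([430, 203, 381]) cube([340, 272, 34]);
translate([430, 203, 0]) cube([38, 38, 381]);
translate([732, 203, 0]) cube([38, 38, 381]);
translate([430, 437, 0]) cube([38, 38, 381]);
translate([732, 437, 0]) cube([38, 38, 381]);
translate([468, 203, 103]) cube([264, 38, 18]);
translate([468, 437, 103]) cube([264, 38, 18]);
translate([430, 241, 103]) cube([38, 196, 18]);
translate([732, 241, 103]) cube([38, 196, 18]);


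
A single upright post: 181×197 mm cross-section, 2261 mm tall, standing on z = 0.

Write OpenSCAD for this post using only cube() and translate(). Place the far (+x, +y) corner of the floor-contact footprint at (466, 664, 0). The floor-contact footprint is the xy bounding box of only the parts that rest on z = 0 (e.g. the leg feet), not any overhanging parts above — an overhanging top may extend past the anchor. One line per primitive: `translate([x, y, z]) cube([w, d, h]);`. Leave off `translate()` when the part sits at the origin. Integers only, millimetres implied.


translate([285, 467, 0]) cube([181, 197, 2261]);


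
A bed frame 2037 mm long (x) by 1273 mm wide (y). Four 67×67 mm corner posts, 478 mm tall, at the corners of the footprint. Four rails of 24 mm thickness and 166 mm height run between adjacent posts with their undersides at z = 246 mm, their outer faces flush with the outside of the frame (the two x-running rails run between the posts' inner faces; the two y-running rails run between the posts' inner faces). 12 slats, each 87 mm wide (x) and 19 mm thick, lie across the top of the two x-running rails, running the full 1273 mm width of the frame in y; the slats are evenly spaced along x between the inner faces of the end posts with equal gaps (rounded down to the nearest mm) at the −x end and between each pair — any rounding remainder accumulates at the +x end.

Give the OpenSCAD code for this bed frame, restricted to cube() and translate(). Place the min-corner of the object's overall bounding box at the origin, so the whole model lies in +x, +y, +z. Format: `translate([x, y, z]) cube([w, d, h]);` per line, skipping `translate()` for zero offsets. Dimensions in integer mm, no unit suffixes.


// slat z = rail_z + rail_h = 246 + 166 = 412
// slat gap = ⌊(1903 − 12·87) / 13⌋ = 66
cube([67, 67, 478]);
translate([0, 1206, 0]) cube([67, 67, 478]);
translate([1970, 0, 0]) cube([67, 67, 478]);
translate([1970, 1206, 0]) cube([67, 67, 478]);
translate([67, 0, 246]) cube([1903, 24, 166]);
translate([67, 1249, 246]) cube([1903, 24, 166]);
translate([0, 67, 246]) cube([24, 1139, 166]);
translate([2013, 67, 246]) cube([24, 1139, 166]);
translate([133, 0, 412]) cube([87, 1273, 19]);
translate([286, 0, 412]) cube([87, 1273, 19]);
translate([439, 0, 412]) cube([87, 1273, 19]);
translate([592, 0, 412]) cube([87, 1273, 19]);
translate([745, 0, 412]) cube([87, 1273, 19]);
translate([898, 0, 412]) cube([87, 1273, 19]);
translate([1051, 0, 412]) cube([87, 1273, 19]);
translate([1204, 0, 412]) cube([87, 1273, 19]);
translate([1357, 0, 412]) cube([87, 1273, 19]);
translate([1510, 0, 412]) cube([87, 1273, 19]);
translate([1663, 0, 412]) cube([87, 1273, 19]);
translate([1816, 0, 412]) cube([87, 1273, 19]);


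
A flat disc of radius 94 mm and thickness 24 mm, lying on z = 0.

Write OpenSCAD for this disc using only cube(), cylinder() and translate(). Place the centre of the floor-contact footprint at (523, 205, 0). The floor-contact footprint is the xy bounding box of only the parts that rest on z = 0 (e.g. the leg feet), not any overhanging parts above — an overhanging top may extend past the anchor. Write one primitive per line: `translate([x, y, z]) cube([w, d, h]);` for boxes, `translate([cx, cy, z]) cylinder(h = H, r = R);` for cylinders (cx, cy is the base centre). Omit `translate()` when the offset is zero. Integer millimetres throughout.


translate([523, 205, 0]) cylinder(h = 24, r = 94);


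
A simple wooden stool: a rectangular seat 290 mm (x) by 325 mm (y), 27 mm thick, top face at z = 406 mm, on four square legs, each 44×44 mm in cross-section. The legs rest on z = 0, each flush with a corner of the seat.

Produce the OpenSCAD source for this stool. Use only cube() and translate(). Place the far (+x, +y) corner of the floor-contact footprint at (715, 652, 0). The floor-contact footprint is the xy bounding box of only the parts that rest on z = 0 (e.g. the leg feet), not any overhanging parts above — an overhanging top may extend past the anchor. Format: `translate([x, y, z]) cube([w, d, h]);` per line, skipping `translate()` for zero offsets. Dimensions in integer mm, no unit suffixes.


translate([425, 327, 379]) cube([290, 325, 27]);
translate([425, 327, 0]) cube([44, 44, 379]);
translate([671, 327, 0]) cube([44, 44, 379]);
translate([425, 608, 0]) cube([44, 44, 379]);
translate([671, 608, 0]) cube([44, 44, 379]);


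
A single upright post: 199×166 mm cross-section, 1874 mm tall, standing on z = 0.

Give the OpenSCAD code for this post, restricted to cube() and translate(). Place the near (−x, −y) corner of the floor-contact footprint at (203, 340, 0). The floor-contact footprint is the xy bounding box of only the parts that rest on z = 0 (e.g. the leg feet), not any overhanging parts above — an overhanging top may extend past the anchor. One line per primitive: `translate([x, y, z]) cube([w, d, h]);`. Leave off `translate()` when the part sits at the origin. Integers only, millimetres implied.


translate([203, 340, 0]) cube([199, 166, 1874]);


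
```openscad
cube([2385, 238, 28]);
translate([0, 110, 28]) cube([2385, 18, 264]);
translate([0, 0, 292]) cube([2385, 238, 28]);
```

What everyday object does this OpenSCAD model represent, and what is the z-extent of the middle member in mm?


An I-beam. The web height is 264 mm.

Two wide flanges with a thin centred web — an I-beam. Overall 320 mm minus two 28 mm flanges gives a web of 320 − 2·28 = 264 mm.


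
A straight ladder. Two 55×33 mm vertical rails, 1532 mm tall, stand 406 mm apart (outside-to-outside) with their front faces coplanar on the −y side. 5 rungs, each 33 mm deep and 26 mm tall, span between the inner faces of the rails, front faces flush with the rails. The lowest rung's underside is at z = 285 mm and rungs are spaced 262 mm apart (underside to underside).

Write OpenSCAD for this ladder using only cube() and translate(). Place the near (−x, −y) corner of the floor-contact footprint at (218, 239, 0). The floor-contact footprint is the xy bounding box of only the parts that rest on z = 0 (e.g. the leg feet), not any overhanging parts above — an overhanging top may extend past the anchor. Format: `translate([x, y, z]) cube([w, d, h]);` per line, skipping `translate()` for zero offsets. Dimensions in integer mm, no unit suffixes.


translate([218, 239, 0]) cube([55, 33, 1532]);
translate([569, 239, 0]) cube([55, 33, 1532]);
translate([273, 239, 285]) cube([296, 33, 26]);
translate([273, 239, 547]) cube([296, 33, 26]);
translate([273, 239, 809]) cube([296, 33, 26]);
translate([273, 239, 1071]) cube([296, 33, 26]);
translate([273, 239, 1333]) cube([296, 33, 26]);


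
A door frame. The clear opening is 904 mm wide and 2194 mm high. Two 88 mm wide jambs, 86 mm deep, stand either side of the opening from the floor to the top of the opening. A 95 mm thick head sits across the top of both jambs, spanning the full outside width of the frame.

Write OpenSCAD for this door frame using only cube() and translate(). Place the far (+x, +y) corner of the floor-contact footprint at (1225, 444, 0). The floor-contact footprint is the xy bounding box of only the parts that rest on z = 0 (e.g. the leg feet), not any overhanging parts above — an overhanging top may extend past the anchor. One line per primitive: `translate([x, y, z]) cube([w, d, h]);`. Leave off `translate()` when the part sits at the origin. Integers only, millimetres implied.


translate([145, 358, 0]) cube([88, 86, 2194]);
translate([1137, 358, 0]) cube([88, 86, 2194]);
translate([145, 358, 2194]) cube([1080, 86, 95]);


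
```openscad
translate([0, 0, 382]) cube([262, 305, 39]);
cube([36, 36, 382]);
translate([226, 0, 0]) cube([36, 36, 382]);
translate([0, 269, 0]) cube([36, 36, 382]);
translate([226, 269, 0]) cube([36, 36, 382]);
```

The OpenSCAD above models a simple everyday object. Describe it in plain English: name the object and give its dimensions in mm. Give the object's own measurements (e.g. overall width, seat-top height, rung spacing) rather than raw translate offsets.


A four-legged stool. The seat is a 262×305×39 mm slab whose top surface is at z = 421 mm; four square legs, each 36×36 mm in cross-section, run from the floor (z = 0) to the underside of the seat, each flush with a corner of the seat.


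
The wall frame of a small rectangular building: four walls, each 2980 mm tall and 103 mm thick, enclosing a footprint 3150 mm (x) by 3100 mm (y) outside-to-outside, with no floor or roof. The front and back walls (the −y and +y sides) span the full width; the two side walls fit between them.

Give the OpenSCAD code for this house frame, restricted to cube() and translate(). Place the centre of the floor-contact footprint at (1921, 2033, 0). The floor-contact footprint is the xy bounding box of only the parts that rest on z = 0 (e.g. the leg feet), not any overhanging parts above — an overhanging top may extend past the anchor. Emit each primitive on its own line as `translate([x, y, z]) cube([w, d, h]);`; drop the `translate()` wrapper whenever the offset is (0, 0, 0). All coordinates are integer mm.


translate([346, 483, 0]) cube([3150, 103, 2980]);
translate([346, 3480, 0]) cube([3150, 103, 2980]);
translate([346, 586, 0]) cube([103, 2894, 2980]);
translate([3393, 586, 0]) cube([103, 2894, 2980]);


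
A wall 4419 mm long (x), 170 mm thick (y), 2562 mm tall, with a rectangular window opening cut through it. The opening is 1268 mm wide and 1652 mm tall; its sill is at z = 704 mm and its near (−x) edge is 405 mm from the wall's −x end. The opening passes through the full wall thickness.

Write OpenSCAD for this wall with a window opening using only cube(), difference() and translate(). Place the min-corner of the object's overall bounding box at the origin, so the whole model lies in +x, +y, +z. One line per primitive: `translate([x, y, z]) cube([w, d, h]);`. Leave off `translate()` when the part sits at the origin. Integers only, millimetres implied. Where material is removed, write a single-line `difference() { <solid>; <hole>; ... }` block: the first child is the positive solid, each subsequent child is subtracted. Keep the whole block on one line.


difference() { cube([4419, 170, 2562]); translate([405, 0, 704]) cube([1268, 170, 1652]); }


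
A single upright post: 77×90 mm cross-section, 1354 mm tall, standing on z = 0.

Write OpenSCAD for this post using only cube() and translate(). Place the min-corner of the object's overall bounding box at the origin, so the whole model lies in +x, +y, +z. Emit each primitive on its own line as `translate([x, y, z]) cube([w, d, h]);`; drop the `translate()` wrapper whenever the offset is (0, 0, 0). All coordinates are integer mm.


cube([77, 90, 1354]);


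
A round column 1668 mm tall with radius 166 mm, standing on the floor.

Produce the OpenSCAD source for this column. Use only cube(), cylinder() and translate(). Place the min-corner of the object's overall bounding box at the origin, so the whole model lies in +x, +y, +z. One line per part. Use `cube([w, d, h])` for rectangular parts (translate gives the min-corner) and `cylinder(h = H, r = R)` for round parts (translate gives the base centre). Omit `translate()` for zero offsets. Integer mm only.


translate([166, 166, 0]) cylinder(h = 1668, r = 166);


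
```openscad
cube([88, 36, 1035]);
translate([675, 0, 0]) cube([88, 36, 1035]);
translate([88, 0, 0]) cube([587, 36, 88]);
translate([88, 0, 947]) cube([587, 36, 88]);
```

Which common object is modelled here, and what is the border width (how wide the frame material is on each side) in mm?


A picture frame. The border width is 88 mm.

Four thin pieces enclosing a rectangular opening — a picture frame. The two full-height stiles are 1035 mm tall; the top rail sits at z = 947 and is 88 mm tall, so the border above the opening is 1035 − 947 = 88 mm, matching the stile x-width.


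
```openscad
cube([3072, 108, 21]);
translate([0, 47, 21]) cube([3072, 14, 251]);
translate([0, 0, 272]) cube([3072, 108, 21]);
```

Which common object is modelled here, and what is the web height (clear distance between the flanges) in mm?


An I-beam. The web height is 251 mm.

Two wide flanges with a thin centred web — an I-beam. Overall 293 mm minus two 21 mm flanges gives a web of 293 − 2·21 = 251 mm.


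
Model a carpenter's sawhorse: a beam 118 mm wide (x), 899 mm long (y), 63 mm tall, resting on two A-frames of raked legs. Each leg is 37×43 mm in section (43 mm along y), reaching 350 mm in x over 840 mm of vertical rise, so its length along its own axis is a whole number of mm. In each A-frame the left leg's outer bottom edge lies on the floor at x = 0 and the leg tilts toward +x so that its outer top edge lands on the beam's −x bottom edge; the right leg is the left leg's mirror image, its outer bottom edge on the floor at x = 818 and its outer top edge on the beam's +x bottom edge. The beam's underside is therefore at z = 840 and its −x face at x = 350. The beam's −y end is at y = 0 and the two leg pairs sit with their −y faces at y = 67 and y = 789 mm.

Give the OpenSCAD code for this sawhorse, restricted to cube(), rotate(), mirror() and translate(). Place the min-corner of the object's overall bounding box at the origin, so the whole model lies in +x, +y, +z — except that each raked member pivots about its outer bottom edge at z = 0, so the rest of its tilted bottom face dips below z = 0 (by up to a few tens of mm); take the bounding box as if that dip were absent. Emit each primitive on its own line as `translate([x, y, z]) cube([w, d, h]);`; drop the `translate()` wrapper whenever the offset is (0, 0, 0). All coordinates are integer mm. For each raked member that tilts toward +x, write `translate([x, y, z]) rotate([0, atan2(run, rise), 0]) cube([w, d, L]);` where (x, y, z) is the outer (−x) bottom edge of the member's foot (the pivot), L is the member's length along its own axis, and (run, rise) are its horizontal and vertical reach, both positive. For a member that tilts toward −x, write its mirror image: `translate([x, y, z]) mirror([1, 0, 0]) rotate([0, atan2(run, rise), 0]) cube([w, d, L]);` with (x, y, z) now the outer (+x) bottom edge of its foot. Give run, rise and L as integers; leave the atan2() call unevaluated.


translate([350, 0, 840]) cube([118, 899, 63]);
translate([0, 67, 0]) rotate([0, atan2(350, 840), 0]) cube([37, 43, 910]);
translate([818, 67, 0]) mirror([1, 0, 0]) rotate([0, atan2(350, 840), 0]) cube([37, 43, 910]);
translate([0, 789, 0]) rotate([0, atan2(350, 840), 0]) cube([37, 43, 910]);
translate([818, 789, 0]) mirror([1, 0, 0]) rotate([0, atan2(350, 840), 0]) cube([37, 43, 910]);


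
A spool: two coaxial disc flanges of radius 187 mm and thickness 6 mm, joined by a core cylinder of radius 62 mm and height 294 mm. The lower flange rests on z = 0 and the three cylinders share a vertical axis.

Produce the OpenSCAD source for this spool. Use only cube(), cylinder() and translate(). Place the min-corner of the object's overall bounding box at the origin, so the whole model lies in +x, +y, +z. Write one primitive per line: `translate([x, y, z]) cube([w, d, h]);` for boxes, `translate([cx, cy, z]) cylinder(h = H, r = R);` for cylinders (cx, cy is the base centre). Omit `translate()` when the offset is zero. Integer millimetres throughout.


translate([187, 187, 0]) cylinder(h = 6, r = 187);
translate([187, 187, 6]) cylinder(h = 294, r = 62);
translate([187, 187, 300]) cylinder(h = 6, r = 187);


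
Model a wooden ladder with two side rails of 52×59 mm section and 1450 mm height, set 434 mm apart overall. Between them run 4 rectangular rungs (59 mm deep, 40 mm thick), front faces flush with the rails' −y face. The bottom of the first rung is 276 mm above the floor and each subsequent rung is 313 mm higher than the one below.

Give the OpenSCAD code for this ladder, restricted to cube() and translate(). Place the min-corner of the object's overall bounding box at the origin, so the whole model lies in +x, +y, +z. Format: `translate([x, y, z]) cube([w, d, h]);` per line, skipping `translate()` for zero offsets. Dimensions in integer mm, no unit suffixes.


// rung span = 434 - 2*52 = 330
// rung[k] z = 276 + k*313
cube([52, 59, 1450]);
translate([382, 0, 0]) cube([52, 59, 1450]);
translate([52, 0, 276]) cube([330, 59, 40]);
translate([52, 0, 589]) cube([330, 59, 40]);
translate([52, 0, 902]) cube([330, 59, 40]);
translate([52, 0, 1215]) cube([330, 59, 40]);


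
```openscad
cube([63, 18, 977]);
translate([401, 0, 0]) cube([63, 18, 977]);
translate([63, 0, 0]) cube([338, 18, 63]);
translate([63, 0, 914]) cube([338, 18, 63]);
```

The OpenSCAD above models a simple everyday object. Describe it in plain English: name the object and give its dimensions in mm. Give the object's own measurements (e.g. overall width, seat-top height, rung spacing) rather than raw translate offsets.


A rectangular picture frame lying in the x–z plane (depth along y). The opening is 338 mm wide (x) by 851 mm tall (z), surrounded by a border 63 mm wide on all four sides. The frame is 18 mm deep and is made of two full-height vertical stiles with two horizontal rails fitted between them.


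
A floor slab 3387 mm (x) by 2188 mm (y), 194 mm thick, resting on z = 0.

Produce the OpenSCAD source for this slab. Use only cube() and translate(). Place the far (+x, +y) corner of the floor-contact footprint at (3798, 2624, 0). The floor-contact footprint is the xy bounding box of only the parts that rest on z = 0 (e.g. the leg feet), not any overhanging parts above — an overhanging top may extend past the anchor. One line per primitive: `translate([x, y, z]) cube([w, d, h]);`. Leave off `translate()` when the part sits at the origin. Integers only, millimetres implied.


translate([411, 436, 0]) cube([3387, 2188, 194]);


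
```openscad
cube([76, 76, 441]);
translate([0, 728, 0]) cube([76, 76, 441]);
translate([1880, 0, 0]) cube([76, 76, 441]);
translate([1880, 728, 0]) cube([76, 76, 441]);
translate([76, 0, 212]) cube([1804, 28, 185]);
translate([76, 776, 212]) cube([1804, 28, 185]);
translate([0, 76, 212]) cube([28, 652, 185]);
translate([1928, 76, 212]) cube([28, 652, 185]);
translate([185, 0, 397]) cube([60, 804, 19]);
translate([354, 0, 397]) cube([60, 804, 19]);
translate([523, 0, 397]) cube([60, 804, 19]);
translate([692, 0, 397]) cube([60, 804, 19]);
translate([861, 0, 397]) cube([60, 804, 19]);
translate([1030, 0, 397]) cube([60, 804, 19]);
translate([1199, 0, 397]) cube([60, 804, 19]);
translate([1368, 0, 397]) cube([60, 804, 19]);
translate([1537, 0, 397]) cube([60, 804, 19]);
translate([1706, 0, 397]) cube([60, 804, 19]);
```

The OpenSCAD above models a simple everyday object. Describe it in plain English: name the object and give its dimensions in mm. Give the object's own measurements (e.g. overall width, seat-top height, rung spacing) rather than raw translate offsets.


A bed frame 1956 mm long (x) by 804 mm wide (y). Four 76×76 mm corner posts, 441 mm tall, at the corners of the footprint. Four rails of 28 mm thickness and 185 mm height run between adjacent posts with their undersides at z = 212 mm, their outer faces flush with the outside of the frame (the two x-running rails run between the posts' inner faces; the two y-running rails run between the posts' inner faces). 10 slats, each 60 mm wide (x) and 19 mm thick, lie across the top of the two x-running rails, running the full 804 mm width of the frame in y; along x they sit between the end posts with a 109 mm gap after the −x posts and between neighbouring slats, leaving 114 mm before the +x posts.


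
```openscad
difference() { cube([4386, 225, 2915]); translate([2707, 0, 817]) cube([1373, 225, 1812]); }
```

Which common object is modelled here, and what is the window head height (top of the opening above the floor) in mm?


A wall with a window opening. The window head height is 2629 mm.

A wall with a rectangular opening subtracted — a window. Sill at z = 817, opening 1812 mm tall, so the head is at 817 + 1812 = 2629 mm.


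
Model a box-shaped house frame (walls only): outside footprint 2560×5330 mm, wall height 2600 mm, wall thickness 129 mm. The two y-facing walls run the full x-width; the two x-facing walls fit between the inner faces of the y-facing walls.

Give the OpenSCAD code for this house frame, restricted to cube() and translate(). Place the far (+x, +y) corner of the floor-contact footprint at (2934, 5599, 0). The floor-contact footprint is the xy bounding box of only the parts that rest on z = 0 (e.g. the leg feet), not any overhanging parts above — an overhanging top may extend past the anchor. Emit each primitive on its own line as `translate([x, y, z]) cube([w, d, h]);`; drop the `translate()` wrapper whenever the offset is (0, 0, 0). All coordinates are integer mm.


translate([374, 269, 0]) cube([2560, 129, 2600]);
translate([374, 5470, 0]) cube([2560, 129, 2600]);
translate([374, 398, 0]) cube([129, 5072, 2600]);
translate([2805, 398, 0]) cube([129, 5072, 2600]);


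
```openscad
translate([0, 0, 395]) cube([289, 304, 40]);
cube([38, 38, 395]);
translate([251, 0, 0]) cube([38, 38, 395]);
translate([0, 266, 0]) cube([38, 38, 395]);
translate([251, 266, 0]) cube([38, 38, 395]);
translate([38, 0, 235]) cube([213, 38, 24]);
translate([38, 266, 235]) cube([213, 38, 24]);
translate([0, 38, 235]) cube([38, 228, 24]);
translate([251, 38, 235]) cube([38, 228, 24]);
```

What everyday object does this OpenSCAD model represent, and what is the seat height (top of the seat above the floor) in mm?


A stool. The seat height is 435 mm.

A 289×304×40 slab at z = 395 on four corner posts — a stool. The seat top is 395 + 40 = 435 mm.


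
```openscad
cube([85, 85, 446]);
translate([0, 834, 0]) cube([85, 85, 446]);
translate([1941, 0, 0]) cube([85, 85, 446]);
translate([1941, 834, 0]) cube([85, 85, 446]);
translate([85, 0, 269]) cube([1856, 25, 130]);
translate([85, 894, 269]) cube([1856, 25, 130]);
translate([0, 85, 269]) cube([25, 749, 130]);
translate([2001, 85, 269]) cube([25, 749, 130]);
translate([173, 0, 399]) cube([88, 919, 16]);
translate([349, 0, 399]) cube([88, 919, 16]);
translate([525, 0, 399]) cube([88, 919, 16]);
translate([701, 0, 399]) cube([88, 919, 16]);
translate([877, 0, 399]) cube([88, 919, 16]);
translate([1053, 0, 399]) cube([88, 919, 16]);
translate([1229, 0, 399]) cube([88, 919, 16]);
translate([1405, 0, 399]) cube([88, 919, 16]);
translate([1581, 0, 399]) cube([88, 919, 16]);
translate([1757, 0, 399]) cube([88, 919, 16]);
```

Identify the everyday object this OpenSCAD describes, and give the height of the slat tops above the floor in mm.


A bed frame. The slat-top height is 415 mm.

Four posts, four rails, and a row of slats — a bed frame. Slats sit on the rails at z = 269 + 130 = 399; with slat thickness 16, the top is 415 mm.


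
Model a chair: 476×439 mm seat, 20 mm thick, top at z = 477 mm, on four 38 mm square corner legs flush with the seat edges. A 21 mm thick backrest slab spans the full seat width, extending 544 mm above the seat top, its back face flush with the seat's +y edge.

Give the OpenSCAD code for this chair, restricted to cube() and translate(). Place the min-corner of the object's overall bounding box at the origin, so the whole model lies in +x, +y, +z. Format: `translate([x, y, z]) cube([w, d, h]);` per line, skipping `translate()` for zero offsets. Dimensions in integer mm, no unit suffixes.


translate([0, 0, 457]) cube([476, 439, 20]);
cube([38, 38, 457]);
translate([438, 0, 0]) cube([38, 38, 457]);
translate([0, 401, 0]) cube([38, 38, 457]);
translate([438, 401, 0]) cube([38, 38, 457]);
translate([0, 418, 477]) cube([476, 21, 544]);


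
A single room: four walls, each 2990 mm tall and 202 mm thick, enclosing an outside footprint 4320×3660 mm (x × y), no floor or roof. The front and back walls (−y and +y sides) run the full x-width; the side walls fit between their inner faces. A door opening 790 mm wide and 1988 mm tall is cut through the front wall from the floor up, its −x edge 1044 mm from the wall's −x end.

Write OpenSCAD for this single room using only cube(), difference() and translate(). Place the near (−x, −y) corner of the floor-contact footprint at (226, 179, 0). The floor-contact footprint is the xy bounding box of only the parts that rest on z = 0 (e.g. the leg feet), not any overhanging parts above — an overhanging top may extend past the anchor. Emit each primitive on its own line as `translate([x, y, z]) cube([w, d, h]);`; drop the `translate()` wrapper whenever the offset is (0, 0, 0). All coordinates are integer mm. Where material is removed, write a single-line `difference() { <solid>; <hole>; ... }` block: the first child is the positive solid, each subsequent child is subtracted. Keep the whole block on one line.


difference() { translate([226, 179, 0]) cube([4320, 202, 2990]); translate([1270, 179, 0]) cube([790, 202, 1988]); }
translate([226, 3637, 0]) cube([4320, 202, 2990]);
translate([226, 381, 0]) cube([202, 3256, 2990]);
translate([4344, 381, 0]) cube([202, 3256, 2990]);


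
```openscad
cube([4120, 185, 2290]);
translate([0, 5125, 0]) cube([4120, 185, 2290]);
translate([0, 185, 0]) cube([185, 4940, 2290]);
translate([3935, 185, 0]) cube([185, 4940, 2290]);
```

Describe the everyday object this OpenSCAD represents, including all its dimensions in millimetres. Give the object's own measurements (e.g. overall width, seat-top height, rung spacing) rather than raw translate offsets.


The wall frame of a small rectangular building: four walls, each 2290 mm tall and 185 mm thick, enclosing a footprint 4120 mm (x) by 5310 mm (y) outside-to-outside, with no floor or roof. The front and back walls (the −y and +y sides) span the full width; the two side walls fit between them.
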